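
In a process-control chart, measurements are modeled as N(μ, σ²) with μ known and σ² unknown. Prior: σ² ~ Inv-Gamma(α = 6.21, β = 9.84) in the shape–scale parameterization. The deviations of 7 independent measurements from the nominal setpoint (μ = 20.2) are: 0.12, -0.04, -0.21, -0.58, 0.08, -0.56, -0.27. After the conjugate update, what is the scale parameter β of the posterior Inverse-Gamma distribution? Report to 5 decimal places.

10.23470

With known mean μ and an Inverse-Gamma(α, β) prior on σ², the Normal likelihood is conjugate: posterior is Inv-Gamma(α + n/2, β + Σ(xᵢ−μ)²/2).
Σ(xᵢ−μ)² = (0.12)² + (-0.04)² + (-0.21)² + (-0.58)² + (0.08)² + (-0.56)² + (-0.27)² = 0.7894.
Posterior: Inv-Gamma(6.21 + 7/2, 9.84 + 0.7894/2) = Inv-Gamma(9.71, 10.23470).
Posterior β = 10.23470.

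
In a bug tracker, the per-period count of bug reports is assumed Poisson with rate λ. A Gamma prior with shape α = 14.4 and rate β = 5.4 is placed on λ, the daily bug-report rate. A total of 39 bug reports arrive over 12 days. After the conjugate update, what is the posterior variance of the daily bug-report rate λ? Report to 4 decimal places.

With a Gamma(shape α, rate β) prior, the Poisson likelihood is conjugate: the posterior is Gamma(α + ΣXᵢ, β + n).
Posterior: Gamma(α+S, β+n) = Gamma(14.4+39, 5.4+12) = Gamma(53.4, 17.4).
Var = α/β² = 53.4/17.4² = 0.1764.

0.1764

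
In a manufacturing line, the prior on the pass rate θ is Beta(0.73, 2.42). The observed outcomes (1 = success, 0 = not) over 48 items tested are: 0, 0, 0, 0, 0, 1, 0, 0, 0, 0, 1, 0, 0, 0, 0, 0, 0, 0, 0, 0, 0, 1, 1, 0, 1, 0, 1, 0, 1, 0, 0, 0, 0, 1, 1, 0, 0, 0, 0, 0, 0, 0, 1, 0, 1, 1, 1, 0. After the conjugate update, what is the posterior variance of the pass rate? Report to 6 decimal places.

The Beta prior is conjugate to a Binomial/Bernoulli likelihood; the update adds successes to α and failures to β.
Posterior: Beta(α+k, β+n−k) = Beta(0.73+13, 2.42+35) = Beta(13.73, 37.42).
Var = αβ/((α+β)²(α+β+1)) = 13.73·37.42/(51.15²·52.15) = 0.003766.

0.003766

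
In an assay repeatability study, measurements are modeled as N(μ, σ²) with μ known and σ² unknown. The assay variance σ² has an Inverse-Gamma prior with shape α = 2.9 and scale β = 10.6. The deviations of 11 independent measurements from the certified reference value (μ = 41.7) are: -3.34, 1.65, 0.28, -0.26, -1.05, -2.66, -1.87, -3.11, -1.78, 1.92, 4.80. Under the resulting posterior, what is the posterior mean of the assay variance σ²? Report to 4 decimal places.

With known mean μ and an Inverse-Gamma(α, β) prior on σ², the Normal likelihood is conjugate: posterior is Inv-Gamma(α + n/2, β + Σ(xᵢ−μ)²/2).
Σ(xᵢ−μ)² = (-3.34)² + (1.65)² + (0.28)² + (-0.26)² + (-1.05)² + (-2.66)² + (-1.87)² + (-3.11)² + (-1.78)² + (1.92)² + (4.80)² = 65.2660.
Posterior: Inv-Gamma(2.9 + 11/2, 10.6 + 65.2660/2) = Inv-Gamma(8.40, 43.23300).
E[σ²|data] = β/(α−1) = 43.23300/7.40 = 5.8423.

5.8423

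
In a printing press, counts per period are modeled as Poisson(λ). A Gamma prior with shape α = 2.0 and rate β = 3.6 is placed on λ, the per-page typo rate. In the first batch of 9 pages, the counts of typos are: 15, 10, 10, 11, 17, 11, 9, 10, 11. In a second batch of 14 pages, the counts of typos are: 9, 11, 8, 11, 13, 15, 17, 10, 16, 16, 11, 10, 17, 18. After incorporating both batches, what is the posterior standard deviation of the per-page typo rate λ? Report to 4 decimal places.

With a Gamma(shape α, rate β) prior, the Poisson likelihood is conjugate: the posterior is Gamma(α + ΣXᵢ, β + n).
Batch 1: sum of counts S = 104 over n = 9 pages.
After batch 1: Gamma(α+S, β+n) = Gamma(2.0+104, 3.6+9) = Gamma(106.0, 12.6).
Batch 2: sum of counts S = 182 over n = 14 pages.
After batch 2: Gamma(α+S, β+n) = Gamma(106.0+182, 12.6+14) = Gamma(288.0, 26.6).
SD = √α/β = √288.0/26.6 = 0.6380.

0.6380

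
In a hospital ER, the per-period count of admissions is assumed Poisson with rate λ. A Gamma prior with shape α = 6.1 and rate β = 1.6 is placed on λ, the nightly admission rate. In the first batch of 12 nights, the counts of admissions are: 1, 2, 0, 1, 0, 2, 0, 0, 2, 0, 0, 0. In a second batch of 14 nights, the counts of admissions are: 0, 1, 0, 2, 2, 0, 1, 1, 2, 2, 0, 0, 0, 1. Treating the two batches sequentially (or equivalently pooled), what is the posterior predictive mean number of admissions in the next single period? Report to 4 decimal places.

0.9457

With a Gamma(shape α, rate β) prior, the Poisson likelihood is conjugate: the posterior is Gamma(α + ΣXᵢ, β + n).
Batch 1: sum of counts S = 8 over n = 12 nights.
After batch 1: Gamma(α+S, β+n) = Gamma(6.1+8, 1.6+12) = Gamma(14.1, 13.6).
Batch 2: sum of counts S = 12 over n = 14 nights.
After batch 2: Gamma(α+S, β+n) = Gamma(14.1+12, 13.6+14) = Gamma(26.1, 27.6).
The predictive distribution for one future period is NegBinom with mean α/β = 0.9457.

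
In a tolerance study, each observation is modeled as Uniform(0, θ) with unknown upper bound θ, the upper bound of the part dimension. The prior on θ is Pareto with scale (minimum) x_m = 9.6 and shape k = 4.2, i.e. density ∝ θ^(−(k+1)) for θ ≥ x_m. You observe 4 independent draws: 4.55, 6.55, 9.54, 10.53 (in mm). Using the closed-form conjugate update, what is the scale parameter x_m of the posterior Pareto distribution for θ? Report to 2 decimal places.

A Pareto(scale x_m, shape k) prior on the upper bound θ of Uniform(0, θ) is conjugate: posterior is Pareto(max(x_m, max xᵢ), k + n).
Sample maximum = 10.53; prior scale x_m = 9.6 → posterior scale = max = 10.53.
Posterior shape = 4.2 + 4 = 8.2.
Posterior scale x_m = 10.53.

10.53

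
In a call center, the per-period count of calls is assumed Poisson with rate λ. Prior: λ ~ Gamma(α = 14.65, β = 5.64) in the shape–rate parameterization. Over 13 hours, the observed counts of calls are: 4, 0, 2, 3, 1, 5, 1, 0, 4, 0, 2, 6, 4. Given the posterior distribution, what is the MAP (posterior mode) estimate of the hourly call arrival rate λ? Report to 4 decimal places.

2.4490

With a Gamma(shape α, rate β) prior, the Poisson likelihood is conjugate: the posterior is Gamma(α + ΣXᵢ, β + n).
Sum of counts S = 32 over n = 13 hours.
Posterior: Gamma(α+S, β+n) = Gamma(14.65+32, 5.64+13) = Gamma(46.65, 18.64).
Mode of Gamma(α,β) for α≥1 is (α−1)/β = 45.65/18.64 = 2.4490.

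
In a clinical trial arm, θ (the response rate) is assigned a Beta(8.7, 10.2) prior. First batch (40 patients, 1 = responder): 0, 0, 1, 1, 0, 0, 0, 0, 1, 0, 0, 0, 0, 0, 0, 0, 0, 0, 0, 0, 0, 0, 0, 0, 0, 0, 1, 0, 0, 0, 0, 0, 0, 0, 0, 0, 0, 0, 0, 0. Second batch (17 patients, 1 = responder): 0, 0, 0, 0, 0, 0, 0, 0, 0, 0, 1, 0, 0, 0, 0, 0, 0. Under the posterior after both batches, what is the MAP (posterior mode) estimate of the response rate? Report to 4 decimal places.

0.1719

The Beta prior is conjugate to a Binomial/Bernoulli likelihood; the update adds successes to α and failures to β.
After batch 1: Beta(8.7+4, 10.2+36) = Beta(12.7, 46.2).
After batch 2: Beta(12.7+1, 46.2+16) = Beta(13.7, 62.2).
Mode of Beta(a,b) for a,b>1 is (a−1)/(a+b−2) = 12.7/73.9 = 0.1719.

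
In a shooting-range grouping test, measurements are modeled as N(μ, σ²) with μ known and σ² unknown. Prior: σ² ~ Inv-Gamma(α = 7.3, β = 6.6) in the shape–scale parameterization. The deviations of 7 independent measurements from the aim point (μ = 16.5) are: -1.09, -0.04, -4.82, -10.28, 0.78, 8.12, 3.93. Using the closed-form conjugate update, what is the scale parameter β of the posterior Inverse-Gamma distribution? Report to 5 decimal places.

112.64410

With known mean μ and an Inverse-Gamma(α, β) prior on σ², the Normal likelihood is conjugate: posterior is Inv-Gamma(α + n/2, β + Σ(xᵢ−μ)²/2).
Σ(xᵢ−μ)² = (-1.09)² + (-0.04)² + (-4.82)² + (-10.28)² + (0.78)² + (8.12)² + (3.93)² = 212.0882.
Posterior: Inv-Gamma(7.3 + 7/2, 6.6 + 212.0882/2) = Inv-Gamma(10.80, 112.64410).
Posterior β = 112.64410.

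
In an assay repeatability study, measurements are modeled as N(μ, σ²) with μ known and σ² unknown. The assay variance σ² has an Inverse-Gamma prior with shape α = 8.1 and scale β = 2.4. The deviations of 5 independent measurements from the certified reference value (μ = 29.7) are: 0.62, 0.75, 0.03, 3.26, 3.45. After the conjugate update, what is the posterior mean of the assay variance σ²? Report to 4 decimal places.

With known mean μ and an Inverse-Gamma(α, β) prior on σ², the Normal likelihood is conjugate: posterior is Inv-Gamma(α + n/2, β + Σ(xᵢ−μ)²/2).
Σ(xᵢ−μ)² = (0.62)² + (0.75)² + (0.03)² + (3.26)² + (3.45)² = 23.4779.
Posterior: Inv-Gamma(8.1 + 5/2, 2.4 + 23.4779/2) = Inv-Gamma(10.60, 14.13895).
E[σ²|data] = β/(α−1) = 14.13895/9.60 = 1.4728.

1.4728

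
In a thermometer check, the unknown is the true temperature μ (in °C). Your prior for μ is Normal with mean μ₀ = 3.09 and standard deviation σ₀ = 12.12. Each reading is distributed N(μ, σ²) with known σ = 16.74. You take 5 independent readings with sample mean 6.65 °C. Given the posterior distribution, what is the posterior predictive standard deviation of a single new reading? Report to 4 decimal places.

For Normal data with known variance σ², a Normal(μ₀, σ₀²) prior on μ is conjugate. Posterior precision = 1/σ₀² + n/σ²; posterior mean is the precision-weighted average of μ₀ and x̄.
σ₀² = 12.12² = 146.8944, σ² = 16.74² = 280.2276; σ² + n·σ₀² = 280.2276 + 5·146.8944 = 1014.6996.
Posterior precision = 1/σ₀² + n/σ² = 1/146.8944 + 5/280.2276 = (σ² + n·σ₀²)/(σ₀²σ²) = 1014.6996/(146.8944·280.2276); posterior variance σₙ² = σ₀²σ²/(σ² + n·σ₀²) = 146.8944·280.2276/1014.6996 = 40.567539.
Predictive variance for one new observation = σₙ² + σ² = 146.8944·280.2276/1014.6996 + 280.2276 = σ²·(σ₀² + 1014.6996)/1014.6996 = 280.2276·1161.594/1014.6996 = 320.795139; SD = √(280.2276·1161.594/1014.6996) = 17.9108.

17.9108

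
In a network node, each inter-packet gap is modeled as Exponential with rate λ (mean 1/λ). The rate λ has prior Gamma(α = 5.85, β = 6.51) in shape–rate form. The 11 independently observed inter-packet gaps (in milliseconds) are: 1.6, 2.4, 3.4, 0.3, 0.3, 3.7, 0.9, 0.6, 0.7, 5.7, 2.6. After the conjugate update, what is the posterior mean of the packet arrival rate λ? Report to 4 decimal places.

With a Gamma(shape α, rate β) prior on the exponential rate λ, the posterior after n observations with total T = Σxᵢ is Gamma(α+n, β+T).
Sum of observations T = 22.2 milliseconds; n = 11.
Posterior: Gamma(5.85+11, 6.51+22.2) = Gamma(16.85, 28.71).
Posterior mean of λ = α/β = 16.85/28.71 = 0.5869.

0.5869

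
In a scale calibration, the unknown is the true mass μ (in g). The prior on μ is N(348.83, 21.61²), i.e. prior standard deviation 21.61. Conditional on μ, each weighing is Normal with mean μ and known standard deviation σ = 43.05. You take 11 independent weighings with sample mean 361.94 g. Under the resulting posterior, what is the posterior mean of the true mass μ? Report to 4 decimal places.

For Normal data with known variance σ², a Normal(μ₀, σ₀²) prior on μ is conjugate. Posterior precision = 1/σ₀² + n/σ²; posterior mean is the precision-weighted average of μ₀ and x̄.
n·x̄ = 11·361.94 = 3981.34.
σ₀² = 21.61² = 466.9921, σ² = 43.05² = 1853.3025; σ² + n·σ₀² = 1853.3025 + 11·466.9921 = 6990.2156.
Posterior mean = (μ₀/σ₀² + n·x̄/σ²)/(1/σ₀² + n/σ²) = (σ²·μ₀ + σ₀²·n·x̄)/(σ² + n·σ₀²) = (1853.3025·348.83 + 466.9921·3981.34)/6990.2156 = 2505741.838489/6990.2156 = 358.4642.

358.4642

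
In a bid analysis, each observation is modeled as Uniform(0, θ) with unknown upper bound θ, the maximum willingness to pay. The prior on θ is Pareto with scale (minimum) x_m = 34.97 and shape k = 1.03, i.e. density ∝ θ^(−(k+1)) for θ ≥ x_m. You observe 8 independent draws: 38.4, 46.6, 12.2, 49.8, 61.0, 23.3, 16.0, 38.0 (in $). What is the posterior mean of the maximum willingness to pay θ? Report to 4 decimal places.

A Pareto(scale x_m, shape k) prior on the upper bound θ of Uniform(0, θ) is conjugate: posterior is Pareto(max(x_m, max xᵢ), k + n).
Sample maximum = 61.0; prior scale x_m = 34.97 → posterior scale = max = 61.00.
Posterior shape = 1.03 + 8 = 9.03.
E[θ|data] = k·x_m/(k−1) = 9.03·61.00/8.03 = 68.5965.

68.5965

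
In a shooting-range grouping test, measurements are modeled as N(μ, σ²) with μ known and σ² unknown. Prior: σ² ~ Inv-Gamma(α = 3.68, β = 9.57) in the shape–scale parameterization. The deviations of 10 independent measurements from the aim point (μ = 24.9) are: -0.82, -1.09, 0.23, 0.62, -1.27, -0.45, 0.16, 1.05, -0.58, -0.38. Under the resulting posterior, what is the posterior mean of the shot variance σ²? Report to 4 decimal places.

With known mean μ and an Inverse-Gamma(α, β) prior on σ², the Normal likelihood is conjugate: posterior is Inv-Gamma(α + n/2, β + Σ(xᵢ−μ)²/2).
Σ(xᵢ−μ)² = (-0.82)² + (-1.09)² + (0.23)² + (0.62)² + (-1.27)² + (-0.45)² + (0.16)² + (1.05)² + (-0.58)² + (-0.38)² = 5.7221.
Posterior: Inv-Gamma(3.68 + 10/2, 9.57 + 5.7221/2) = Inv-Gamma(8.68, 12.43105).
E[σ²|data] = β/(α−1) = 12.43105/7.68 = 1.6186.

1.6186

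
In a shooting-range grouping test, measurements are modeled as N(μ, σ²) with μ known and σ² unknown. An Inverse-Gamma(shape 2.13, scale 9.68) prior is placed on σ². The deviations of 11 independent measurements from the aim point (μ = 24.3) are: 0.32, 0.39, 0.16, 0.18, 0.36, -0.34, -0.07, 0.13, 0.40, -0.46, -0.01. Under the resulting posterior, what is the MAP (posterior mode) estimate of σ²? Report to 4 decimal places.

1.1768

With known mean μ and an Inverse-Gamma(α, β) prior on σ², the Normal likelihood is conjugate: posterior is Inv-Gamma(α + n/2, β + Σ(xᵢ−μ)²/2).
Σ(xᵢ−μ)² = (0.32)² + (0.39)² + (0.16)² + (0.18)² + (0.36)² + (-0.34)² + (-0.07)² + (0.13)² + (0.40)² + (-0.46)² + (-0.01)² = 0.9512.
Posterior: Inv-Gamma(2.13 + 11/2, 9.68 + 0.9512/2) = Inv-Gamma(7.63, 10.15560).
Mode = β/(α+1) = 10.15560/8.63 = 1.1768.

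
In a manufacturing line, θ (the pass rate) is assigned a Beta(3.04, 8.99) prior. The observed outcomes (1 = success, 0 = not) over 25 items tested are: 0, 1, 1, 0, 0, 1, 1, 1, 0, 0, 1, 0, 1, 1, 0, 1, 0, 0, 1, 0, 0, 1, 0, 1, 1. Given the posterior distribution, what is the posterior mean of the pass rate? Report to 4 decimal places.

The Beta prior is conjugate to a Binomial/Bernoulli likelihood; the update adds successes to α and failures to β.
Posterior: Beta(α+k, β+n−k) = Beta(3.04+13, 8.99+12) = Beta(16.04, 20.99).
Posterior mean = α/(α+β) = 16.04/37.03 = 0.4332.

0.4332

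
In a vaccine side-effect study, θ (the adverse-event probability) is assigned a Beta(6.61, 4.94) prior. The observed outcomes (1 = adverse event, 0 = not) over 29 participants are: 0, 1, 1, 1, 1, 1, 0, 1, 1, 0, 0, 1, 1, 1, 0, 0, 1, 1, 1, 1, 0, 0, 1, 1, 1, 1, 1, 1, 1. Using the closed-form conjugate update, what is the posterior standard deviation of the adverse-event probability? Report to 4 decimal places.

The Beta prior is conjugate to a Binomial/Bernoulli likelihood; the update adds successes to α and failures to β.
Posterior: Beta(α+k, β+n−k) = Beta(6.61+21, 4.94+8) = Beta(27.61, 12.94).
Var = αβ/((α+β)²(α+β+1)) = 27.61·12.94/(40.55²·41.55) = 0.00522935; SD = √0.00522935 = 0.0723.

0.0723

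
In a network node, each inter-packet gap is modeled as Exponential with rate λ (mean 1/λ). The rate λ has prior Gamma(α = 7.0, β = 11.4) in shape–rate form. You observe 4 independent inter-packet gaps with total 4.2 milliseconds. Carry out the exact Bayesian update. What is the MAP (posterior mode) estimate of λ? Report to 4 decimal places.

0.6410

With a Gamma(shape α, rate β) prior on the exponential rate λ, the posterior after n observations with total T = Σxᵢ is Gamma(α+n, β+T).
Posterior: Gamma(7.0+4, 11.4+4.2) = Gamma(11.0, 15.6).
Mode = (α−1)/β = 0.6410.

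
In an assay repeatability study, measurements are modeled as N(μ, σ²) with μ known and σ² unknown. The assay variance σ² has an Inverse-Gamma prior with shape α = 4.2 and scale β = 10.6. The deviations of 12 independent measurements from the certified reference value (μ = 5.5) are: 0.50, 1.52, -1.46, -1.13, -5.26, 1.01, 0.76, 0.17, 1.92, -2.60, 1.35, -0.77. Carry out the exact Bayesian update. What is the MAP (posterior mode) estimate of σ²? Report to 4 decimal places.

With known mean μ and an Inverse-Gamma(α, β) prior on σ², the Normal likelihood is conjugate: posterior is Inv-Gamma(α + n/2, β + Σ(xᵢ−μ)²/2).
Σ(xᵢ−μ)² = (0.50)² + (1.52)² + (-1.46)² + (-1.13)² + (-5.26)² + (1.01)² + (0.76)² + (0.17)² + (1.92)² + (-2.60)² + (1.35)² + (-0.77)² = 48.1249.
Posterior: Inv-Gamma(4.2 + 12/2, 10.6 + 48.1249/2) = Inv-Gamma(10.20, 34.66245).
Mode = β/(α+1) = 34.66245/11.20 = 3.0949.

3.0949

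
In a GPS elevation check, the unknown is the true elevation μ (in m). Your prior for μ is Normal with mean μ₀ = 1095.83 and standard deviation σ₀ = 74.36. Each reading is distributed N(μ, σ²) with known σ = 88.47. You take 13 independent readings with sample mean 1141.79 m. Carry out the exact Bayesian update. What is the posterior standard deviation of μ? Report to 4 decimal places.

23.3013

For Normal data with known variance σ², a Normal(μ₀, σ₀²) prior on μ is conjugate. Posterior precision = 1/σ₀² + n/σ²; posterior mean is the precision-weighted average of μ₀ and x̄.
σ₀² = 74.36² = 5529.4096, σ² = 88.47² = 7826.9409; σ² + n·σ₀² = 7826.9409 + 13·5529.4096 = 79709.2657.
Posterior precision = 1/σ₀² + n/σ² = 1/5529.4096 + 13/7826.9409 = (σ² + n·σ₀²)/(σ₀²σ²) = 79709.2657/(5529.4096·7826.9409); posterior variance σₙ² = σ₀²σ²/(σ² + n·σ₀²) = 5529.4096·7826.9409/79709.2657 = 542.952714.
Posterior SD = √σₙ² = √(5529.4096·7826.9409/79709.2657) = 23.3013.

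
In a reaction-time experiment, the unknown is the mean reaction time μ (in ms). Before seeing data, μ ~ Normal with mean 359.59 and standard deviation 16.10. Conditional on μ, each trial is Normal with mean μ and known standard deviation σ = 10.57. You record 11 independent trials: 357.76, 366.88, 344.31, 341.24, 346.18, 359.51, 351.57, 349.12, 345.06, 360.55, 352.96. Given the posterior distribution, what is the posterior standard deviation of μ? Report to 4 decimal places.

3.1263

For Normal data with known variance σ², a Normal(μ₀, σ₀²) prior on μ is conjugate. Posterior precision = 1/σ₀² + n/σ²; posterior mean is the precision-weighted average of μ₀ and x̄.
σ₀² = 16.10² = 259.21, σ² = 10.57² = 111.7249; σ² + n·σ₀² = 111.7249 + 11·259.21 = 2963.0349.
Posterior precision = 1/σ₀² + n/σ² = 1/259.21 + 11/111.7249 = (σ² + n·σ₀²)/(σ₀²σ²) = 2963.0349/(259.21·111.7249); posterior variance σₙ² = σ₀²σ²/(σ² + n·σ₀²) = 259.21·111.7249/2963.0349 = 9.773834.
Posterior SD = √σₙ² = √(259.21·111.7249/2963.0349) = 3.1263.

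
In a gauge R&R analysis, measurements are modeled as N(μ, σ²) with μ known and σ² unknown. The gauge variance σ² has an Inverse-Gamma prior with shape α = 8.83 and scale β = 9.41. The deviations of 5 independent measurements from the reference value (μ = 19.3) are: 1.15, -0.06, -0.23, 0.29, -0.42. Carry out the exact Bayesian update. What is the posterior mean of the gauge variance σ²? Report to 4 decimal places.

With known mean μ and an Inverse-Gamma(α, β) prior on σ², the Normal likelihood is conjugate: posterior is Inv-Gamma(α + n/2, β + Σ(xᵢ−μ)²/2).
Σ(xᵢ−μ)² = (1.15)² + (-0.06)² + (-0.23)² + (0.29)² + (-0.42)² = 1.6395.
Posterior: Inv-Gamma(8.83 + 5/2, 9.41 + 1.6395/2) = Inv-Gamma(11.33, 10.22975).
E[σ²|data] = β/(α−1) = 10.22975/10.33 = 0.9903.

0.9903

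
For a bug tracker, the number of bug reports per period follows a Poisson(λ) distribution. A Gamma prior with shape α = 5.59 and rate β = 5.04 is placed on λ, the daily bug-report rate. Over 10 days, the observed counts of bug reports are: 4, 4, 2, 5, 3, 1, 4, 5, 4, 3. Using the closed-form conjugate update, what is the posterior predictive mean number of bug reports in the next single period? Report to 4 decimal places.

2.6988

With a Gamma(shape α, rate β) prior, the Poisson likelihood is conjugate: the posterior is Gamma(α + ΣXᵢ, β + n).
Sum of counts S = 35 over n = 10 days.
Posterior: Gamma(α+S, β+n) = Gamma(5.59+35, 5.04+10) = Gamma(40.59, 15.04).
The predictive distribution for one future period is NegBinom with mean α/β = 2.6988.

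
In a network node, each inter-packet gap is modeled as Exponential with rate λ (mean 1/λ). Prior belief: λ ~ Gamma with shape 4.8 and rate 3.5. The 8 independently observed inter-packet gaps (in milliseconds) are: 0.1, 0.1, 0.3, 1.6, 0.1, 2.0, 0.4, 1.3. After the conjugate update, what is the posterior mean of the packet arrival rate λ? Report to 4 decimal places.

With a Gamma(shape α, rate β) prior on the exponential rate λ, the posterior after n observations with total T = Σxᵢ is Gamma(α+n, β+T).
Sum of observations T = 5.9 milliseconds; n = 8.
Posterior: Gamma(4.8+8, 3.5+5.9) = Gamma(12.8, 9.4).
Posterior mean of λ = α/β = 12.8/9.4 = 1.3617.

1.3617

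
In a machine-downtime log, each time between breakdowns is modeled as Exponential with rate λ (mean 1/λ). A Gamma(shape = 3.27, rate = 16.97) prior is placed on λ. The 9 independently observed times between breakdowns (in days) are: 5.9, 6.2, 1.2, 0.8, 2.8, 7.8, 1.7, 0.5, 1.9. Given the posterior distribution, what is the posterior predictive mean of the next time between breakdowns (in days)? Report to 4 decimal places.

With a Gamma(shape α, rate β) prior on the exponential rate λ, the posterior after n observations with total T = Σxᵢ is Gamma(α+n, β+T).
Sum of observations T = 28.8 days; n = 9.
Posterior: Gamma(3.27+9, 16.97+28.8) = Gamma(12.27, 45.77).
The predictive distribution for the next observation is Lomax; its mean is β/(α−1) = 45.77/11.27 = 4.0612.

4.0612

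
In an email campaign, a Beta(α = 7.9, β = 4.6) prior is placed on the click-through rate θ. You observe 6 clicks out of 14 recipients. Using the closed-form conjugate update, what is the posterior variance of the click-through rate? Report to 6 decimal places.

The Beta prior is conjugate to a Binomial/Bernoulli likelihood; the update adds successes to α and failures to β.
Posterior: Beta(α+k, β+n−k) = Beta(7.9+6, 4.6+8) = Beta(13.9, 12.6).
Var = αβ/((α+β)²(α+β+1)) = 13.9·12.6/(26.5²·27.5) = 0.009069.

0.009069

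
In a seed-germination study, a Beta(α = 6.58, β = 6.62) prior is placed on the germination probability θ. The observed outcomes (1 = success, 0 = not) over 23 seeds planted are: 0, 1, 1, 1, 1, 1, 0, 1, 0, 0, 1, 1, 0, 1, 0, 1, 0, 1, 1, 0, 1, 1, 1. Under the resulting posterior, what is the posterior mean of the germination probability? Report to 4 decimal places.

The Beta prior is conjugate to a Binomial/Bernoulli likelihood; the update adds successes to α and failures to β.
Posterior: Beta(α+k, β+n−k) = Beta(6.58+15, 6.62+8) = Beta(21.58, 14.62).
Posterior mean = α/(α+β) = 21.58/36.20 = 0.5961.

0.5961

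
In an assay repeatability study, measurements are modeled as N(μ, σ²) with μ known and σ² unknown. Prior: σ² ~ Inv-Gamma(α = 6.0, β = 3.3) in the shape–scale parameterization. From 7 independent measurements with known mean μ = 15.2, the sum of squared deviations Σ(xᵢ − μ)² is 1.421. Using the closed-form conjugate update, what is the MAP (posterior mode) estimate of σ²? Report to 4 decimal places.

0.3820

With known mean μ and an Inverse-Gamma(α, β) prior on σ², the Normal likelihood is conjugate: posterior is Inv-Gamma(α + n/2, β + Σ(xᵢ−μ)²/2).
Posterior: Inv-Gamma(6.0 + 7/2, 3.3 + 1.421/2) = Inv-Gamma(9.50, 4.0105).
Mode = β/(α+1) = 4.0105/10.50 = 0.3820.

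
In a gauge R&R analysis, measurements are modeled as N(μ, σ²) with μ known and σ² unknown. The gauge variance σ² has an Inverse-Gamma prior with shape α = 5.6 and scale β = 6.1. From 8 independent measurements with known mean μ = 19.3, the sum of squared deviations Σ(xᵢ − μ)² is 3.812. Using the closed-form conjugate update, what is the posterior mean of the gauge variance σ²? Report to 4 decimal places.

0.9309

With known mean μ and an Inverse-Gamma(α, β) prior on σ², the Normal likelihood is conjugate: posterior is Inv-Gamma(α + n/2, β + Σ(xᵢ−μ)²/2).
Posterior: Inv-Gamma(5.6 + 8/2, 6.1 + 3.812/2) = Inv-Gamma(9.60, 8.0060).
E[σ²|data] = β/(α−1) = 8.0060/8.60 = 0.9309.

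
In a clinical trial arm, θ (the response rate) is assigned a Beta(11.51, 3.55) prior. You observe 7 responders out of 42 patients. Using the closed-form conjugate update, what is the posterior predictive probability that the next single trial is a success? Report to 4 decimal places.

0.3244

The Beta prior is conjugate to a Binomial/Bernoulli likelihood; the update adds successes to α and failures to β.
Posterior: Beta(α+k, β+n−k) = Beta(11.51+7, 3.55+35) = Beta(18.51, 38.55).
For a single future Bernoulli trial, P(success | data) = α/(α+β) = 0.3244.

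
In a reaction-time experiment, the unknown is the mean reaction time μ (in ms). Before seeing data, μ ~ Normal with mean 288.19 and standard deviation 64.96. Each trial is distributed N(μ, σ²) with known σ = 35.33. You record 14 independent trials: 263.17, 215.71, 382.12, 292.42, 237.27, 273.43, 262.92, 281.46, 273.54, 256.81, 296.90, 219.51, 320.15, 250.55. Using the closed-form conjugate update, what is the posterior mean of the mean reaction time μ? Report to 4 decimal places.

For Normal data with known variance σ², a Normal(μ₀, σ₀²) prior on μ is conjugate. Posterior precision = 1/σ₀² + n/σ²; posterior mean is the precision-weighted average of μ₀ and x̄.
Σxᵢ = 263.17 + 215.71 + 382.12 + 292.42 + 237.27 + 273.43 + 262.92 + 281.46 + 273.54 + 256.81 + 296.90 + 219.51 + 320.15 + 250.55 = 3825.96, so n·x̄ = 3825.96.
σ₀² = 64.96² = 4219.8016, σ² = 35.33² = 1248.2089; σ² + n·σ₀² = 1248.2089 + 14·4219.8016 = 60325.4313.
Posterior mean = (μ₀/σ₀² + n·x̄/σ²)/(1/σ₀² + n/σ²) = (σ²·μ₀ + σ₀²·n·x̄)/(σ² + n·σ₀²) = (1248.2089·288.19 + 4219.8016·3825.96)/60325.4313 = 16504513.452427/60325.4313 = 273.5913.

273.5913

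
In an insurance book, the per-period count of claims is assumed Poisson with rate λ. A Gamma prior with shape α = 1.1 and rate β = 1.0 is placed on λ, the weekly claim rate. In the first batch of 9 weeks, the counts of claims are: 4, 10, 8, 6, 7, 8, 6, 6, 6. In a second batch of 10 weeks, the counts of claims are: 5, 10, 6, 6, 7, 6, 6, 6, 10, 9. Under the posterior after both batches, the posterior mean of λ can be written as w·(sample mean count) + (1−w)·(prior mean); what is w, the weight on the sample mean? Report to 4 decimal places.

0.9500

With a Gamma(shape α, rate β) prior, the Poisson likelihood is conjugate: the posterior is Gamma(α + ΣXᵢ, β + n).
Total number of weeks: n = 9 + 10 = 19.
Posterior mean = (α₀+S)/(β₀+n) = [n/(β₀+n)]·(S/n) + [β₀/(β₀+n)]·(α₀/β₀), so only n and β₀ enter the weight.
Weight on data w = n/(β₀+n) = 19/(1.0+19) = 19/20.0 = 0.9500.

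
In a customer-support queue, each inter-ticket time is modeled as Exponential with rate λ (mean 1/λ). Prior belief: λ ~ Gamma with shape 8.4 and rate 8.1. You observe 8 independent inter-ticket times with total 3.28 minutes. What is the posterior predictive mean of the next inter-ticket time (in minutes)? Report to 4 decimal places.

With a Gamma(shape α, rate β) prior on the exponential rate λ, the posterior after n observations with total T = Σxᵢ is Gamma(α+n, β+T).
Posterior: Gamma(8.4+8, 8.1+3.28) = Gamma(16.4, 11.38).
The predictive distribution for the next observation is Lomax; its mean is β/(α−1) = 11.38/15.4 = 0.7390.

0.7390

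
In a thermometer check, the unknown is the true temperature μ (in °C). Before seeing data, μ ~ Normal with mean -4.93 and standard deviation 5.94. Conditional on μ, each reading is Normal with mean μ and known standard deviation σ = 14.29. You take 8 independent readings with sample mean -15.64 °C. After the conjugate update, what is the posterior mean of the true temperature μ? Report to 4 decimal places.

For Normal data with known variance σ², a Normal(μ₀, σ₀²) prior on μ is conjugate. Posterior precision = 1/σ₀² + n/σ²; posterior mean is the precision-weighted average of μ₀ and x̄.
n·x̄ = 8·(-15.64) = -125.12.
σ₀² = 5.94² = 35.2836, σ² = 14.29² = 204.2041; σ² + n·σ₀² = 204.2041 + 8·35.2836 = 486.4729.
Posterior mean = (μ₀/σ₀² + n·x̄/σ²)/(1/σ₀² + n/σ²) = (σ²·μ₀ + σ₀²·n·x̄)/(σ² + n·σ₀²) = (204.2041·(-4.93) + 35.2836·(-125.12))/486.4729 = -5421.410245/486.4729 = -11.1443.

-11.1443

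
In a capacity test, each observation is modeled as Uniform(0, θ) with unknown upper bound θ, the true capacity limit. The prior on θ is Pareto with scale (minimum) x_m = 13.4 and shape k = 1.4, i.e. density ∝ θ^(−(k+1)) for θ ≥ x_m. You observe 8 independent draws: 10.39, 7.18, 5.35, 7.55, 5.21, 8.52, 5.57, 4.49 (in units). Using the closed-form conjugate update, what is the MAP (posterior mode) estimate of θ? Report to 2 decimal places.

13.40

A Pareto(scale x_m, shape k) prior on the upper bound θ of Uniform(0, θ) is conjugate: posterior is Pareto(max(x_m, max xᵢ), k + n).
Sample maximum = 10.39; prior scale x_m = 13.4 → posterior scale = max = 13.40.
Posterior shape = 1.4 + 8 = 9.4.
The Pareto density is decreasing on [x_m, ∞), so the mode is x_m = 13.40.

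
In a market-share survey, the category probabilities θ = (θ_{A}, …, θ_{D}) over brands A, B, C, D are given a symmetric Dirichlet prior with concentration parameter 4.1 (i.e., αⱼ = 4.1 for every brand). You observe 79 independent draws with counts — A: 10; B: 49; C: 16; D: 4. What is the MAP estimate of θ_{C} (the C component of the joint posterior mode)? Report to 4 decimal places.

0.2090

The Dirichlet prior is conjugate to the Multinomial likelihood: each posterior αⱼ = prior αⱼ + observed count nⱼ.
Posterior concentration: (14.1, 53.1, 20.1, 8.1), total = 95.4.
Joint mode component: (α_{C}−1)/(Σα−K) = 19.1/91.4 = 0.2090.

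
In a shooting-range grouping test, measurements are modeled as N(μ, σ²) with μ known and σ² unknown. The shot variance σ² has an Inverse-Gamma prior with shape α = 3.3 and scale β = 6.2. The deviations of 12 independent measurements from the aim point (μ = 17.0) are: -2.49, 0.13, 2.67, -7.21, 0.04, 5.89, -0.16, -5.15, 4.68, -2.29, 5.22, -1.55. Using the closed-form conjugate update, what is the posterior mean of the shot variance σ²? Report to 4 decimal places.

11.7933

With known mean μ and an Inverse-Gamma(α, β) prior on σ², the Normal likelihood is conjugate: posterior is Inv-Gamma(α + n/2, β + Σ(xᵢ−μ)²/2).
Σ(xᵢ−μ)² = (-2.49)² + (0.13)² + (2.67)² + (-7.21)² + (0.04)² + (5.89)² + (-0.16)² + (-5.15)² + (4.68)² + (-2.29)² + (5.22)² + (-1.55)² = 183.3692.
Posterior: Inv-Gamma(3.3 + 12/2, 6.2 + 183.3692/2) = Inv-Gamma(9.30, 97.88460).
E[σ²|data] = β/(α−1) = 97.88460/8.30 = 11.7933.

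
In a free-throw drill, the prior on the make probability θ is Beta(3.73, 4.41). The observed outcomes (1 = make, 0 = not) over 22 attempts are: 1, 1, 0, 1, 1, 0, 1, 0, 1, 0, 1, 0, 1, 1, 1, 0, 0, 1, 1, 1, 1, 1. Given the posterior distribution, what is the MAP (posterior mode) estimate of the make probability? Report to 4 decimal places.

The Beta prior is conjugate to a Binomial/Bernoulli likelihood; the update adds successes to α and failures to β.
Posterior: Beta(α+k, β+n−k) = Beta(3.73+15, 4.41+7) = Beta(18.73, 11.41).
Mode of Beta(a,b) for a,b>1 is (a−1)/(a+b−2) = 17.73/28.14 = 0.6301.

0.6301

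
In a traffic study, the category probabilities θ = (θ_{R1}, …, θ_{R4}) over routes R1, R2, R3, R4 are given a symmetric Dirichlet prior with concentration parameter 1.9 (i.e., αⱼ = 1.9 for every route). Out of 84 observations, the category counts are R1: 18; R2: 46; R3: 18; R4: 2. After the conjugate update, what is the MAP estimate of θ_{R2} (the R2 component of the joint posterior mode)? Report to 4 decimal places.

0.5354

The Dirichlet prior is conjugate to the Multinomial likelihood: each posterior αⱼ = prior αⱼ + observed count nⱼ.
Posterior concentration: (19.9, 47.9, 19.9, 3.9), total = 91.6.
Joint mode component: (α_{R2}−1)/(Σα−K) = 46.9/87.6 = 0.5354.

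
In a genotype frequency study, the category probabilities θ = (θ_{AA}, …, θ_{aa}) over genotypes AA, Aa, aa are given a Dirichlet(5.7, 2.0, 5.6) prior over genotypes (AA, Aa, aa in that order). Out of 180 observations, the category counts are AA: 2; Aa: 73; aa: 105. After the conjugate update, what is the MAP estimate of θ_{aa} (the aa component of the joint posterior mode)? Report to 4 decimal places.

0.5759

The Dirichlet prior is conjugate to the Multinomial likelihood: each posterior αⱼ = prior αⱼ + observed count nⱼ.
Posterior concentration: (7.7, 75.0, 110.6), total = 193.3.
Joint mode component: (α_{aa}−1)/(Σα−K) = 109.6/190.3 = 0.5759.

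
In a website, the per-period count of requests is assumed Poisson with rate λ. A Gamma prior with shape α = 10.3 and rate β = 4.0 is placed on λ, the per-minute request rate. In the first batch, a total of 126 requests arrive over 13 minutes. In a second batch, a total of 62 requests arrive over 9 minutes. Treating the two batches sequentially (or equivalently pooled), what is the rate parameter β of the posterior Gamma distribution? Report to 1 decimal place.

26.0

With a Gamma(shape α, rate β) prior, the Poisson likelihood is conjugate: the posterior is Gamma(α + ΣXᵢ, β + n).
After batch 1: Gamma(α+S, β+n) = Gamma(10.3+126, 4.0+13) = Gamma(136.3, 17.0).
After batch 2: Gamma(α+S, β+n) = Gamma(136.3+62, 17.0+9) = Gamma(198.3, 26.0).
Posterior β = 26.0.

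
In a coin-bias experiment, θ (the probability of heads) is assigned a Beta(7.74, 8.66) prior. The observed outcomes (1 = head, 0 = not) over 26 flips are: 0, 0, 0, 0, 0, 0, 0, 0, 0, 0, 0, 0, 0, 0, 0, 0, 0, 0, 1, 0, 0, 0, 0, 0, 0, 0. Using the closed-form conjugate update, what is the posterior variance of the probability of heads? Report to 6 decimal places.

The Beta prior is conjugate to a Binomial/Bernoulli likelihood; the update adds successes to α and failures to β.
Posterior: Beta(α+k, β+n−k) = Beta(7.74+1, 8.66+25) = Beta(8.74, 33.66).
Var = αβ/((α+β)²(α+β+1)) = 8.74·33.66/(42.40²·43.40) = 0.003771.

0.003771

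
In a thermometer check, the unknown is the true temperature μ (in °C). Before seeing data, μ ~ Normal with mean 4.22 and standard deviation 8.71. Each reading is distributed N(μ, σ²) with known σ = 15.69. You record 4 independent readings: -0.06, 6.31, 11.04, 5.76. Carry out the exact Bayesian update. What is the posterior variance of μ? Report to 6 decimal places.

33.978937

For Normal data with known variance σ², a Normal(μ₀, σ₀²) prior on μ is conjugate. Posterior precision = 1/σ₀² + n/σ²; posterior mean is the precision-weighted average of μ₀ and x̄.
σ₀² = 8.71² = 75.8641, σ² = 15.69² = 246.1761; σ² + n·σ₀² = 246.1761 + 4·75.8641 = 549.6325.
Posterior precision = 1/σ₀² + n/σ² = 1/75.8641 + 4/246.1761 = (σ² + n·σ₀²)/(σ₀²σ²) = 549.6325/(75.8641·246.1761); posterior variance σₙ² = σ₀²σ²/(σ² + n·σ₀²) = 75.8641·246.1761/549.6325 = 33.978937.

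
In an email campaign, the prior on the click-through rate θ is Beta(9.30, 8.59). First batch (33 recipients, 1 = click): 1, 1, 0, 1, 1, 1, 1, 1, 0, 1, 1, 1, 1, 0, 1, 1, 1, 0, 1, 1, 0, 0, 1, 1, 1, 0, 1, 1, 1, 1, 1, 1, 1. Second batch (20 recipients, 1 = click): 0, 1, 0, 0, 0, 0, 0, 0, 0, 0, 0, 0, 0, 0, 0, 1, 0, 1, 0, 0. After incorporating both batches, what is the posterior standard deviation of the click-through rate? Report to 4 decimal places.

The Beta prior is conjugate to a Binomial/Bernoulli likelihood; the update adds successes to α and failures to β.
After batch 1: Beta(9.30+26, 8.59+7) = Beta(35.30, 15.59).
After batch 2: Beta(35.30+3, 15.59+17) = Beta(38.30, 32.59).
Var = αβ/((α+β)²(α+β+1)) = 38.30·32.59/(70.89²·71.89) = 0.00345497; SD = √0.00345497 = 0.0588.

0.0588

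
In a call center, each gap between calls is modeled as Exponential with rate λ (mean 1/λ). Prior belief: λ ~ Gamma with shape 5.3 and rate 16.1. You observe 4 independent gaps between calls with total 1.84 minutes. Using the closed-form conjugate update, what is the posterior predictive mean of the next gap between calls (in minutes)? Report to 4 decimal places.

2.1614

With a Gamma(shape α, rate β) prior on the exponential rate λ, the posterior after n observations with total T = Σxᵢ is Gamma(α+n, β+T).
Posterior: Gamma(5.3+4, 16.1+1.84) = Gamma(9.3, 17.94).
The predictive distribution for the next observation is Lomax; its mean is β/(α−1) = 17.94/8.3 = 2.1614.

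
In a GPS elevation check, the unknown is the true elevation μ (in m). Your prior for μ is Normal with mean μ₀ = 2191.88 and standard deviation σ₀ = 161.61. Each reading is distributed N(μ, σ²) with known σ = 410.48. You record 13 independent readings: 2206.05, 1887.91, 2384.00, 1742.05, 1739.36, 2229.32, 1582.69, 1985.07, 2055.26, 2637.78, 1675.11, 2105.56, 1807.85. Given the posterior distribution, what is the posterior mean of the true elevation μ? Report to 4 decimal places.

For Normal data with known variance σ², a Normal(μ₀, σ₀²) prior on μ is conjugate. Posterior precision = 1/σ₀² + n/σ²; posterior mean is the precision-weighted average of μ₀ and x̄.
Σxᵢ = 2206.05 + 1887.91 + 2384.00 + 1742.05 + 1739.36 + 2229.32 + 1582.69 + 1985.07 + 2055.26 + 2637.78 + 1675.11 + 2105.56 + 1807.85 = 26038.01, so n·x̄ = 26038.01.
σ₀² = 161.61² = 26117.7921, σ² = 410.48² = 168493.8304; σ² + n·σ₀² = 168493.8304 + 13·26117.7921 = 508025.1277.
Posterior mean = (μ₀/σ₀² + n·x̄/σ²)/(1/σ₀² + n/σ²) = (σ²·μ₀ + σ₀²·n·x̄)/(σ² + n·σ₀²) = (168493.8304·2191.88 + 26117.7921·26038.01)/508025.1277 = 1049373588.854873/508025.1277 = 2065.5939.

2065.5939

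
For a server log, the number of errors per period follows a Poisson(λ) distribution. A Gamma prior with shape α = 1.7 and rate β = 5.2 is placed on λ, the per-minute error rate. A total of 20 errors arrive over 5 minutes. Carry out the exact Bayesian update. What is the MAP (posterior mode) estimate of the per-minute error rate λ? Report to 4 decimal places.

With a Gamma(shape α, rate β) prior, the Poisson likelihood is conjugate: the posterior is Gamma(α + ΣXᵢ, β + n).
Posterior: Gamma(α+S, β+n) = Gamma(1.7+20, 5.2+5) = Gamma(21.7, 10.2).
Mode of Gamma(α,β) for α≥1 is (α−1)/β = 20.7/10.2 = 2.0294.

2.0294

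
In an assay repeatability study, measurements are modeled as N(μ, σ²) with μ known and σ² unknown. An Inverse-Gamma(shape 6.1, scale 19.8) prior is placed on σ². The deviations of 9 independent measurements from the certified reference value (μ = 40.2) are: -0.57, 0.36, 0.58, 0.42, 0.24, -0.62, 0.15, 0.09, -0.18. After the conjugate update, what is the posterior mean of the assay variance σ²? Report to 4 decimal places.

2.1392

With known mean μ and an Inverse-Gamma(α, β) prior on σ², the Normal likelihood is conjugate: posterior is Inv-Gamma(α + n/2, β + Σ(xᵢ−μ)²/2).
Σ(xᵢ−μ)² = (-0.57)² + (0.36)² + (0.58)² + (0.42)² + (0.24)² + (-0.62)² + (0.15)² + (0.09)² + (-0.18)² = 1.4723.
Posterior: Inv-Gamma(6.1 + 9/2, 19.8 + 1.4723/2) = Inv-Gamma(10.60, 20.53615).
E[σ²|data] = β/(α−1) = 20.53615/9.60 = 2.1392.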